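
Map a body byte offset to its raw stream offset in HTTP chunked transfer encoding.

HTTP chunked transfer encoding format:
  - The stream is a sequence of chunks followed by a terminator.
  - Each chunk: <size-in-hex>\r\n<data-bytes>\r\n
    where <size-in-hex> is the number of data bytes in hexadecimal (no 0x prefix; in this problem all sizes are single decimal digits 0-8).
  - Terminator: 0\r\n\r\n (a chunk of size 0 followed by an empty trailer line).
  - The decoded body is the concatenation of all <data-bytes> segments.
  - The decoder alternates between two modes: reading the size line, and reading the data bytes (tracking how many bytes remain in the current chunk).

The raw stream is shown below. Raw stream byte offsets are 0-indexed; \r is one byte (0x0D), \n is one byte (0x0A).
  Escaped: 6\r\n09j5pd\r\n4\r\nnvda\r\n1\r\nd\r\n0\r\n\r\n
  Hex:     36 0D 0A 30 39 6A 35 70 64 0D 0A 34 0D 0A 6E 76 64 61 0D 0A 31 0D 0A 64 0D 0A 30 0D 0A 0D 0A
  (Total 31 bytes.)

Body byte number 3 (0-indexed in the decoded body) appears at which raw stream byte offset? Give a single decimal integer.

Chunk 1: stream[0..1]='6' size=0x6=6, data at stream[3..9]='09j5pd' -> body[0..6], body so far='09j5pd'
Chunk 2: stream[11..12]='4' size=0x4=4, data at stream[14..18]='nvda' -> body[6..10], body so far='09j5pdnvda'
Chunk 3: stream[20..21]='1' size=0x1=1, data at stream[23..24]='d' -> body[10..11], body so far='09j5pdnvdad'
Chunk 4: stream[26..27]='0' size=0 (terminator). Final body='09j5pdnvdad' (11 bytes)
Body byte 3 at stream offset 6

Answer: 6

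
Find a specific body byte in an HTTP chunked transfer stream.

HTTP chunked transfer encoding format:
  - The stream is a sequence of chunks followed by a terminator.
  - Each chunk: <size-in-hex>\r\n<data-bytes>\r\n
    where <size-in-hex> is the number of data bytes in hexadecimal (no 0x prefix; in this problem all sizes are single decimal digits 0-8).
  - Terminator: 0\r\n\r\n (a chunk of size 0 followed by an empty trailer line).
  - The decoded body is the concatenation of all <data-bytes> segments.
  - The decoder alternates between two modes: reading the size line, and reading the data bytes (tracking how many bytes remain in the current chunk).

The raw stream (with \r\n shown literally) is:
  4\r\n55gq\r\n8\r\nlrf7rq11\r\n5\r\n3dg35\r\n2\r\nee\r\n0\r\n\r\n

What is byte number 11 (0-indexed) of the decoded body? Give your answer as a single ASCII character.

Chunk 1: stream[0..1]='4' size=0x4=4, data at stream[3..7]='55gq' -> body[0..4], body so far='55gq'
Chunk 2: stream[9..10]='8' size=0x8=8, data at stream[12..20]='lrf7rq11' -> body[4..12], body so far='55gqlrf7rq11'
Chunk 3: stream[22..23]='5' size=0x5=5, data at stream[25..30]='3dg35' -> body[12..17], body so far='55gqlrf7rq113dg35'
Chunk 4: stream[32..33]='2' size=0x2=2, data at stream[35..37]='ee' -> body[17..19], body so far='55gqlrf7rq113dg35ee'
Chunk 5: stream[39..40]='0' size=0 (terminator). Final body='55gqlrf7rq113dg35ee' (19 bytes)
Body byte 11 = '1'

Answer: 1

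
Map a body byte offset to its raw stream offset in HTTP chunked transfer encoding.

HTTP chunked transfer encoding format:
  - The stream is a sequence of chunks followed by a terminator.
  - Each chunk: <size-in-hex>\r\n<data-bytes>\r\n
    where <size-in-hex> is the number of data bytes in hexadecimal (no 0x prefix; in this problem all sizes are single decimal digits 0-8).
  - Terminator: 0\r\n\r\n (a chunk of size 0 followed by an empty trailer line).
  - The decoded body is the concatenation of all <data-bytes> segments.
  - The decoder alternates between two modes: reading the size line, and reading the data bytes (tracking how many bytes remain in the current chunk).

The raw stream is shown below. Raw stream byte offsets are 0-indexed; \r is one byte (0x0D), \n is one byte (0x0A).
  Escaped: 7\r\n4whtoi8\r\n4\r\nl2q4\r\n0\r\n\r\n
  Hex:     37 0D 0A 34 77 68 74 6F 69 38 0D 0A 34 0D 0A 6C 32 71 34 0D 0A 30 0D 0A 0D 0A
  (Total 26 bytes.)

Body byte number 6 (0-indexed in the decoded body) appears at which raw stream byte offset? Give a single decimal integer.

Chunk 1: stream[0..1]='7' size=0x7=7, data at stream[3..10]='4whtoi8' -> body[0..7], body so far='4whtoi8'
Chunk 2: stream[12..13]='4' size=0x4=4, data at stream[15..19]='l2q4' -> body[7..11], body so far='4whtoi8l2q4'
Chunk 3: stream[21..22]='0' size=0 (terminator). Final body='4whtoi8l2q4' (11 bytes)
Body byte 6 at stream offset 9

Answer: 9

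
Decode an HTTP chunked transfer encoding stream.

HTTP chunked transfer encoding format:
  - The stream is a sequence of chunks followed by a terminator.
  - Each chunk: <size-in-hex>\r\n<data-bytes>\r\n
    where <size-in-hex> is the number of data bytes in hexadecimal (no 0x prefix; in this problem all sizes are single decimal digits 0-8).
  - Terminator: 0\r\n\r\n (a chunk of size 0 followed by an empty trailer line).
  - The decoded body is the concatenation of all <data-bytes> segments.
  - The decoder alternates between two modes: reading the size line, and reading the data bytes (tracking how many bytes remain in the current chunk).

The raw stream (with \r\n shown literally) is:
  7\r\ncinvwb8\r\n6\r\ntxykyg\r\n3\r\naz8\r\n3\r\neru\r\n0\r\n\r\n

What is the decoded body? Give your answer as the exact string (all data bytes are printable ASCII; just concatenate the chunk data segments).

Answer: cinvwb8txykygaz8eru

Derivation:
Chunk 1: stream[0..1]='7' size=0x7=7, data at stream[3..10]='cinvwb8' -> body[0..7], body so far='cinvwb8'
Chunk 2: stream[12..13]='6' size=0x6=6, data at stream[15..21]='txykyg' -> body[7..13], body so far='cinvwb8txykyg'
Chunk 3: stream[23..24]='3' size=0x3=3, data at stream[26..29]='az8' -> body[13..16], body so far='cinvwb8txykygaz8'
Chunk 4: stream[31..32]='3' size=0x3=3, data at stream[34..37]='eru' -> body[16..19], body so far='cinvwb8txykygaz8eru'
Chunk 5: stream[39..40]='0' size=0 (terminator). Final body='cinvwb8txykygaz8eru' (19 bytes)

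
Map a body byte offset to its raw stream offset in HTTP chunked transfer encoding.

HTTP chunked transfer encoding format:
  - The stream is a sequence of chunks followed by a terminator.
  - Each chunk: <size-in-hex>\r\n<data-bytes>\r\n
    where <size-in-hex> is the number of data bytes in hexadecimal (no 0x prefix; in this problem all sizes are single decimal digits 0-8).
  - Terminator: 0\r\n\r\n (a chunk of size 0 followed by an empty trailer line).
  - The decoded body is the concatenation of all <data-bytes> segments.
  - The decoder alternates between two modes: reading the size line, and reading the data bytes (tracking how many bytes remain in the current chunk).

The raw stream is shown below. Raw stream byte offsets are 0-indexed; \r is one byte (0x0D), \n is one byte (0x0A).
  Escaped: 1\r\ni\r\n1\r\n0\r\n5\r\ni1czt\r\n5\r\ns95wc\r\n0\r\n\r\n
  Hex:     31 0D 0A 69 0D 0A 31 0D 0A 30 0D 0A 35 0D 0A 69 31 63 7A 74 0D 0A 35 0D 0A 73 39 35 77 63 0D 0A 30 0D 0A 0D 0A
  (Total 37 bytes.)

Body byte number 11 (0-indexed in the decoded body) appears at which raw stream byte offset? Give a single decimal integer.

Chunk 1: stream[0..1]='1' size=0x1=1, data at stream[3..4]='i' -> body[0..1], body so far='i'
Chunk 2: stream[6..7]='1' size=0x1=1, data at stream[9..10]='0' -> body[1..2], body so far='i0'
Chunk 3: stream[12..13]='5' size=0x5=5, data at stream[15..20]='i1czt' -> body[2..7], body so far='i0i1czt'
Chunk 4: stream[22..23]='5' size=0x5=5, data at stream[25..30]='s95wc' -> body[7..12], body so far='i0i1czts95wc'
Chunk 5: stream[32..33]='0' size=0 (terminator). Final body='i0i1czts95wc' (12 bytes)
Body byte 11 at stream offset 29

Answer: 29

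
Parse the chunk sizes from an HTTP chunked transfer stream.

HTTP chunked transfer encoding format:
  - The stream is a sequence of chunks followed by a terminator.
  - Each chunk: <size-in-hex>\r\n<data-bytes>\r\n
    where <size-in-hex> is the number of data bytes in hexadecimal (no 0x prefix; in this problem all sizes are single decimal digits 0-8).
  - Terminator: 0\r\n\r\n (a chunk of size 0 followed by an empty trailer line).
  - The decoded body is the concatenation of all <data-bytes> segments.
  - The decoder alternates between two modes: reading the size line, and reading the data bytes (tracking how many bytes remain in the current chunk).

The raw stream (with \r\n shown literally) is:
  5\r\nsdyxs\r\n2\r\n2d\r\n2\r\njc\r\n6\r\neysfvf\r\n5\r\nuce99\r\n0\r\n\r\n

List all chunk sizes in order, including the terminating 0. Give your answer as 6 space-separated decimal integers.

Chunk 1: stream[0..1]='5' size=0x5=5, data at stream[3..8]='sdyxs' -> body[0..5], body so far='sdyxs'
Chunk 2: stream[10..11]='2' size=0x2=2, data at stream[13..15]='2d' -> body[5..7], body so far='sdyxs2d'
Chunk 3: stream[17..18]='2' size=0x2=2, data at stream[20..22]='jc' -> body[7..9], body so far='sdyxs2djc'
Chunk 4: stream[24..25]='6' size=0x6=6, data at stream[27..33]='eysfvf' -> body[9..15], body so far='sdyxs2djceysfvf'
Chunk 5: stream[35..36]='5' size=0x5=5, data at stream[38..43]='uce99' -> body[15..20], body so far='sdyxs2djceysfvfuce99'
Chunk 6: stream[45..46]='0' size=0 (terminator). Final body='sdyxs2djceysfvfuce99' (20 bytes)

Answer: 5 2 2 6 5 0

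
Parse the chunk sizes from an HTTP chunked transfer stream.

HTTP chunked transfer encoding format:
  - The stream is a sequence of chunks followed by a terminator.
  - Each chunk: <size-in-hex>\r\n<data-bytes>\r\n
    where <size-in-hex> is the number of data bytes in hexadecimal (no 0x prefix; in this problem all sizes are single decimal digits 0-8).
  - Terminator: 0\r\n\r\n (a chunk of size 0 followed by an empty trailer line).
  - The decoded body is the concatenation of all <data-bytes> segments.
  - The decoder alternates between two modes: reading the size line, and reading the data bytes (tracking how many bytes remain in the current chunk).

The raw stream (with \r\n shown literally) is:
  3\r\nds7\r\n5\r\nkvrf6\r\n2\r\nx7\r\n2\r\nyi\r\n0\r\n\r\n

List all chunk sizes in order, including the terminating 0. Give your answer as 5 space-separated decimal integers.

Answer: 3 5 2 2 0

Derivation:
Chunk 1: stream[0..1]='3' size=0x3=3, data at stream[3..6]='ds7' -> body[0..3], body so far='ds7'
Chunk 2: stream[8..9]='5' size=0x5=5, data at stream[11..16]='kvrf6' -> body[3..8], body so far='ds7kvrf6'
Chunk 3: stream[18..19]='2' size=0x2=2, data at stream[21..23]='x7' -> body[8..10], body so far='ds7kvrf6x7'
Chunk 4: stream[25..26]='2' size=0x2=2, data at stream[28..30]='yi' -> body[10..12], body so far='ds7kvrf6x7yi'
Chunk 5: stream[32..33]='0' size=0 (terminator). Final body='ds7kvrf6x7yi' (12 bytes)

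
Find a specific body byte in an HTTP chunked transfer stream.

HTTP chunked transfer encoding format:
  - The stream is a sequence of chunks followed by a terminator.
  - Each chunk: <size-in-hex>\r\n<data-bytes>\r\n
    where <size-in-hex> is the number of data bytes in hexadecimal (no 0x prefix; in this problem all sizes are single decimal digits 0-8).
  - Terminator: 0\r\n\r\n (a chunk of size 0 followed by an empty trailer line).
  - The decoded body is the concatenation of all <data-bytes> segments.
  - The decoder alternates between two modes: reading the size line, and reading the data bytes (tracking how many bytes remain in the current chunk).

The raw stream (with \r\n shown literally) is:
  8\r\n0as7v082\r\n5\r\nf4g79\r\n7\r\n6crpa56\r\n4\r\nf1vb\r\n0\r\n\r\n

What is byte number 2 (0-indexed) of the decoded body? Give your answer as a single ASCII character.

Chunk 1: stream[0..1]='8' size=0x8=8, data at stream[3..11]='0as7v082' -> body[0..8], body so far='0as7v082'
Chunk 2: stream[13..14]='5' size=0x5=5, data at stream[16..21]='f4g79' -> body[8..13], body so far='0as7v082f4g79'
Chunk 3: stream[23..24]='7' size=0x7=7, data at stream[26..33]='6crpa56' -> body[13..20], body so far='0as7v082f4g796crpa56'
Chunk 4: stream[35..36]='4' size=0x4=4, data at stream[38..42]='f1vb' -> body[20..24], body so far='0as7v082f4g796crpa56f1vb'
Chunk 5: stream[44..45]='0' size=0 (terminator). Final body='0as7v082f4g796crpa56f1vb' (24 bytes)
Body byte 2 = 's'

Answer: s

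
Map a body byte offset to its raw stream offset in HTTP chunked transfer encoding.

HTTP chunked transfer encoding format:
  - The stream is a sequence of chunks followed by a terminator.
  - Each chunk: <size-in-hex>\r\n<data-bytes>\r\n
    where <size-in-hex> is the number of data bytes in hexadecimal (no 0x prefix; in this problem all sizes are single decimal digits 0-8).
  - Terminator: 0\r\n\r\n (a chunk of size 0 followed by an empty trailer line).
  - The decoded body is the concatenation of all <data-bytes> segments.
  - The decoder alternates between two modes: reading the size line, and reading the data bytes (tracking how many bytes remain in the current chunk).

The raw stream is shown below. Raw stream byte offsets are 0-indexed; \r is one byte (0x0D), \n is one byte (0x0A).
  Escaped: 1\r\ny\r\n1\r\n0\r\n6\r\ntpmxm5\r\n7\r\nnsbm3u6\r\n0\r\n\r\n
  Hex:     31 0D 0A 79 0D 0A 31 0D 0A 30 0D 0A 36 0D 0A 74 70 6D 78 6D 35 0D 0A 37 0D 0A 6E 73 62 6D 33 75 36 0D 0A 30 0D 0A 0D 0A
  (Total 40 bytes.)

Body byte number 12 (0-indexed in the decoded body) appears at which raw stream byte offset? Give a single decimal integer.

Answer: 30

Derivation:
Chunk 1: stream[0..1]='1' size=0x1=1, data at stream[3..4]='y' -> body[0..1], body so far='y'
Chunk 2: stream[6..7]='1' size=0x1=1, data at stream[9..10]='0' -> body[1..2], body so far='y0'
Chunk 3: stream[12..13]='6' size=0x6=6, data at stream[15..21]='tpmxm5' -> body[2..8], body so far='y0tpmxm5'
Chunk 4: stream[23..24]='7' size=0x7=7, data at stream[26..33]='nsbm3u6' -> body[8..15], body so far='y0tpmxm5nsbm3u6'
Chunk 5: stream[35..36]='0' size=0 (terminator). Final body='y0tpmxm5nsbm3u6' (15 bytes)
Body byte 12 at stream offset 30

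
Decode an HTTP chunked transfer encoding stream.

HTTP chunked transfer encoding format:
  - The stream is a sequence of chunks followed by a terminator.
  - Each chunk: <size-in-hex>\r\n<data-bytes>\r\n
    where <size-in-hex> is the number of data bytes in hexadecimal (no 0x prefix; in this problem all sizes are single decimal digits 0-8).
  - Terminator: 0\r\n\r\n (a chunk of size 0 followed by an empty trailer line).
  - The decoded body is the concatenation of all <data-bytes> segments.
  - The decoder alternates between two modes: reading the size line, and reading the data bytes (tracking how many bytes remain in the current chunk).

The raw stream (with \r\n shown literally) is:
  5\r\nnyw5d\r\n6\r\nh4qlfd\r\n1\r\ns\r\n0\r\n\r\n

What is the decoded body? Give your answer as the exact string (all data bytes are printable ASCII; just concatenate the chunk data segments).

Chunk 1: stream[0..1]='5' size=0x5=5, data at stream[3..8]='nyw5d' -> body[0..5], body so far='nyw5d'
Chunk 2: stream[10..11]='6' size=0x6=6, data at stream[13..19]='h4qlfd' -> body[5..11], body so far='nyw5dh4qlfd'
Chunk 3: stream[21..22]='1' size=0x1=1, data at stream[24..25]='s' -> body[11..12], body so far='nyw5dh4qlfds'
Chunk 4: stream[27..28]='0' size=0 (terminator). Final body='nyw5dh4qlfds' (12 bytes)

Answer: nyw5dh4qlfds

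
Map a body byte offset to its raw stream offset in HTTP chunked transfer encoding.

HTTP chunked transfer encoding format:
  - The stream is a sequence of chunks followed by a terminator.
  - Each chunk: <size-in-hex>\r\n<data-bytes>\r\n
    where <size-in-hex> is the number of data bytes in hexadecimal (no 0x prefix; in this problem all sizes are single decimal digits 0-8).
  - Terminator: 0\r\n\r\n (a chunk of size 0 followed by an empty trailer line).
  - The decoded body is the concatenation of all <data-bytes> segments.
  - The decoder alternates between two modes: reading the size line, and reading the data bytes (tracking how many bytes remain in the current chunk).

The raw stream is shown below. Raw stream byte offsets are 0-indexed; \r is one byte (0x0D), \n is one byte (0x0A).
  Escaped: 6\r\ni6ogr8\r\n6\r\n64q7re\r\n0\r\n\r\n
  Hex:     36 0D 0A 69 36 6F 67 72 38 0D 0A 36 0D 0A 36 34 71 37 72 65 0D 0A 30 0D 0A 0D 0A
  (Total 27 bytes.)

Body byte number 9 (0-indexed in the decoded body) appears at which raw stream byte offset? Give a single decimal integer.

Chunk 1: stream[0..1]='6' size=0x6=6, data at stream[3..9]='i6ogr8' -> body[0..6], body so far='i6ogr8'
Chunk 2: stream[11..12]='6' size=0x6=6, data at stream[14..20]='64q7re' -> body[6..12], body so far='i6ogr864q7re'
Chunk 3: stream[22..23]='0' size=0 (terminator). Final body='i6ogr864q7re' (12 bytes)
Body byte 9 at stream offset 17

Answer: 17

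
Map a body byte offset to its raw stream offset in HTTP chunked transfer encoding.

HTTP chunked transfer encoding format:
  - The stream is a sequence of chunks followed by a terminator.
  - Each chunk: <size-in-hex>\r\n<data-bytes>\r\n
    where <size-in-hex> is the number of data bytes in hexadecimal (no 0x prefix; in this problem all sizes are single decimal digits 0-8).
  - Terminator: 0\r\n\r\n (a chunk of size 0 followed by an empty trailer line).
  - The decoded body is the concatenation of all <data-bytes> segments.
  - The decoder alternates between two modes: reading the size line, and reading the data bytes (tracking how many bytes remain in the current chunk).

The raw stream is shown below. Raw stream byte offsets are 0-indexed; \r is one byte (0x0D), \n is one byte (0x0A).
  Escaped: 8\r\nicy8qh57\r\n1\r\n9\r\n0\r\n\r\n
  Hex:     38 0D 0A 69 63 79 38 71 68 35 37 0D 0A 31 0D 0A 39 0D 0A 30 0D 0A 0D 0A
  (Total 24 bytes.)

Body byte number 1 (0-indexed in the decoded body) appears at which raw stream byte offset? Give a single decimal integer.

Chunk 1: stream[0..1]='8' size=0x8=8, data at stream[3..11]='icy8qh57' -> body[0..8], body so far='icy8qh57'
Chunk 2: stream[13..14]='1' size=0x1=1, data at stream[16..17]='9' -> body[8..9], body so far='icy8qh579'
Chunk 3: stream[19..20]='0' size=0 (terminator). Final body='icy8qh579' (9 bytes)
Body byte 1 at stream offset 4

Answer: 4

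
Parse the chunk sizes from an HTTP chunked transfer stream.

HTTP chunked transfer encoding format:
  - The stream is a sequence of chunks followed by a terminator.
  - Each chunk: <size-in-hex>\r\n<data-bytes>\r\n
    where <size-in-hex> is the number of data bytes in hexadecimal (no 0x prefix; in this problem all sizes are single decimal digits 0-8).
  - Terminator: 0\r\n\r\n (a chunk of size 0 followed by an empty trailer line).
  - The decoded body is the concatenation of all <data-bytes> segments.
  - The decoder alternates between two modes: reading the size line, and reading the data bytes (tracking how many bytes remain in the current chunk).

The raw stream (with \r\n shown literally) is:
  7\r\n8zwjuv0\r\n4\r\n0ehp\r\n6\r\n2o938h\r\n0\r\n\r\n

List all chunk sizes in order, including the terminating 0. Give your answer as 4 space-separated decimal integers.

Chunk 1: stream[0..1]='7' size=0x7=7, data at stream[3..10]='8zwjuv0' -> body[0..7], body so far='8zwjuv0'
Chunk 2: stream[12..13]='4' size=0x4=4, data at stream[15..19]='0ehp' -> body[7..11], body so far='8zwjuv00ehp'
Chunk 3: stream[21..22]='6' size=0x6=6, data at stream[24..30]='2o938h' -> body[11..17], body so far='8zwjuv00ehp2o938h'
Chunk 4: stream[32..33]='0' size=0 (terminator). Final body='8zwjuv00ehp2o938h' (17 bytes)

Answer: 7 4 6 0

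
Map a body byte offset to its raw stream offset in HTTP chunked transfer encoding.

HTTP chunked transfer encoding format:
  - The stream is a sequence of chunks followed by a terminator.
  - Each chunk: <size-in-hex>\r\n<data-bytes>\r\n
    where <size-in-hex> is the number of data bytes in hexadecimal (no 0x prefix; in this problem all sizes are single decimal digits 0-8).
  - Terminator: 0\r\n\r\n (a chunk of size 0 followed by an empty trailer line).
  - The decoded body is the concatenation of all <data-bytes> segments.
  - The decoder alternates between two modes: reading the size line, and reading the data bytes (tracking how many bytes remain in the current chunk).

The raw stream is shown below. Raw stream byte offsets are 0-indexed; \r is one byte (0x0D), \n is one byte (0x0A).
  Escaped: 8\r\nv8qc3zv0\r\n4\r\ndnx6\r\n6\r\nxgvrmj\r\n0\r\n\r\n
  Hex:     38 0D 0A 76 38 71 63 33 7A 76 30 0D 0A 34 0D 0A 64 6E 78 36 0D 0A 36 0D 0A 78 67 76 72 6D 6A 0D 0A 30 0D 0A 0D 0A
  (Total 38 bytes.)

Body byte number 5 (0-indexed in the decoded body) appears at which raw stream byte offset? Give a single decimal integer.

Chunk 1: stream[0..1]='8' size=0x8=8, data at stream[3..11]='v8qc3zv0' -> body[0..8], body so far='v8qc3zv0'
Chunk 2: stream[13..14]='4' size=0x4=4, data at stream[16..20]='dnx6' -> body[8..12], body so far='v8qc3zv0dnx6'
Chunk 3: stream[22..23]='6' size=0x6=6, data at stream[25..31]='xgvrmj' -> body[12..18], body so far='v8qc3zv0dnx6xgvrmj'
Chunk 4: stream[33..34]='0' size=0 (terminator). Final body='v8qc3zv0dnx6xgvrmj' (18 bytes)
Body byte 5 at stream offset 8

Answer: 8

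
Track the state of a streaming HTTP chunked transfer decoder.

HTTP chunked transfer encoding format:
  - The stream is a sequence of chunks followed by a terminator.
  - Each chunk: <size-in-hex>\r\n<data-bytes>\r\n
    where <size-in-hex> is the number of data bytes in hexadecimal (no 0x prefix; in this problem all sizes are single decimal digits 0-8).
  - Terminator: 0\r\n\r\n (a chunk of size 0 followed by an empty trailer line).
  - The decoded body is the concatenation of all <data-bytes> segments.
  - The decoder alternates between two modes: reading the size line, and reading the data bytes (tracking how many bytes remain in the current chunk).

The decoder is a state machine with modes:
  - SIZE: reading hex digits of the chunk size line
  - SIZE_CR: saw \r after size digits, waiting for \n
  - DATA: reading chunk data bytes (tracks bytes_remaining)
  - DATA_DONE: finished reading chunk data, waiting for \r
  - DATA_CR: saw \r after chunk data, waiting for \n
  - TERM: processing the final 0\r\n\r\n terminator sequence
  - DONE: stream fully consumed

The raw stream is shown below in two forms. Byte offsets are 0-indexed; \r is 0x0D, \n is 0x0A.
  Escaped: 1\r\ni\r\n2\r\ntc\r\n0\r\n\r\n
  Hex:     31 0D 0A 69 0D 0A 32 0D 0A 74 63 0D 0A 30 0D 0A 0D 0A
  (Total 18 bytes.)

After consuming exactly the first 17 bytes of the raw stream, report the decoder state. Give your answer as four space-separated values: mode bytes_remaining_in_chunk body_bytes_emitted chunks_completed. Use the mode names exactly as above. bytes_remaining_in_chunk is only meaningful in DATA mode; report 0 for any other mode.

Byte 0 = '1': mode=SIZE remaining=0 emitted=0 chunks_done=0
Byte 1 = 0x0D: mode=SIZE_CR remaining=0 emitted=0 chunks_done=0
Byte 2 = 0x0A: mode=DATA remaining=1 emitted=0 chunks_done=0
Byte 3 = 'i': mode=DATA_DONE remaining=0 emitted=1 chunks_done=0
Byte 4 = 0x0D: mode=DATA_CR remaining=0 emitted=1 chunks_done=0
Byte 5 = 0x0A: mode=SIZE remaining=0 emitted=1 chunks_done=1
Byte 6 = '2': mode=SIZE remaining=0 emitted=1 chunks_done=1
Byte 7 = 0x0D: mode=SIZE_CR remaining=0 emitted=1 chunks_done=1
Byte 8 = 0x0A: mode=DATA remaining=2 emitted=1 chunks_done=1
Byte 9 = 't': mode=DATA remaining=1 emitted=2 chunks_done=1
Byte 10 = 'c': mode=DATA_DONE remaining=0 emitted=3 chunks_done=1
Byte 11 = 0x0D: mode=DATA_CR remaining=0 emitted=3 chunks_done=1
Byte 12 = 0x0A: mode=SIZE remaining=0 emitted=3 chunks_done=2
Byte 13 = '0': mode=SIZE remaining=0 emitted=3 chunks_done=2
Byte 14 = 0x0D: mode=SIZE_CR remaining=0 emitted=3 chunks_done=2
Byte 15 = 0x0A: mode=TERM remaining=0 emitted=3 chunks_done=2
Byte 16 = 0x0D: mode=TERM remaining=0 emitted=3 chunks_done=2

Answer: TERM 0 3 2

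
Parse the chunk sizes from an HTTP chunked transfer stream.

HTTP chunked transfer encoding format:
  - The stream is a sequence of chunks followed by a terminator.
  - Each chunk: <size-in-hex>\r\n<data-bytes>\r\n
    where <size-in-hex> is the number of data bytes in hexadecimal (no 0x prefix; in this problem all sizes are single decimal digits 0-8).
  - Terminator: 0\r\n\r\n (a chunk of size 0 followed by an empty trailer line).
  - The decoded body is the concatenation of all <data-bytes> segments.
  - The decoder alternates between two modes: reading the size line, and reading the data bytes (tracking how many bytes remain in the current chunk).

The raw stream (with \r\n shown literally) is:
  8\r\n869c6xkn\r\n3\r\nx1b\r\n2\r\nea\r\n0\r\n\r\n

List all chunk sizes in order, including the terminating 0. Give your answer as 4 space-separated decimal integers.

Chunk 1: stream[0..1]='8' size=0x8=8, data at stream[3..11]='869c6xkn' -> body[0..8], body so far='869c6xkn'
Chunk 2: stream[13..14]='3' size=0x3=3, data at stream[16..19]='x1b' -> body[8..11], body so far='869c6xknx1b'
Chunk 3: stream[21..22]='2' size=0x2=2, data at stream[24..26]='ea' -> body[11..13], body so far='869c6xknx1bea'
Chunk 4: stream[28..29]='0' size=0 (terminator). Final body='869c6xknx1bea' (13 bytes)

Answer: 8 3 2 0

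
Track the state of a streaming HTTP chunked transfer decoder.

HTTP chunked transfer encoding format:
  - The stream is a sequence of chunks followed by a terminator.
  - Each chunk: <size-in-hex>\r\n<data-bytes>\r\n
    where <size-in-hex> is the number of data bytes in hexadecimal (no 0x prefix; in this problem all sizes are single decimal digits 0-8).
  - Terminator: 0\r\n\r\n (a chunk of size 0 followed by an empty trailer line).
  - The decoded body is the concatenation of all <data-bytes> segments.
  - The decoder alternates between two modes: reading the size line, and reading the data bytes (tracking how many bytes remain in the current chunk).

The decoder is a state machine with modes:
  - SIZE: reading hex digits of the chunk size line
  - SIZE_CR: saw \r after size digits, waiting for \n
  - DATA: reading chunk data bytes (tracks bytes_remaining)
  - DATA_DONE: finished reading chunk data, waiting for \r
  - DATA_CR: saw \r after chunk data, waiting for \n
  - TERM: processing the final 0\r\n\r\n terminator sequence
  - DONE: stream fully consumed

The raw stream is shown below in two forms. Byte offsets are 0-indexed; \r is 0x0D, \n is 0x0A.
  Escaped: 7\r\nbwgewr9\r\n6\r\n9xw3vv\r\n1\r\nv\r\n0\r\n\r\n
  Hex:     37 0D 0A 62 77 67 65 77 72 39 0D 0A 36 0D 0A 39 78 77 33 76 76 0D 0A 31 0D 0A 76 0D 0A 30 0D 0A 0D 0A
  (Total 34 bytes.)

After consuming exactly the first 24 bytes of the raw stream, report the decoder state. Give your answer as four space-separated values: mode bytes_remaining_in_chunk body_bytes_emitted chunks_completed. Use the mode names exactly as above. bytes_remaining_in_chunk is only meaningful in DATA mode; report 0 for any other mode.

Byte 0 = '7': mode=SIZE remaining=0 emitted=0 chunks_done=0
Byte 1 = 0x0D: mode=SIZE_CR remaining=0 emitted=0 chunks_done=0
Byte 2 = 0x0A: mode=DATA remaining=7 emitted=0 chunks_done=0
Byte 3 = 'b': mode=DATA remaining=6 emitted=1 chunks_done=0
Byte 4 = 'w': mode=DATA remaining=5 emitted=2 chunks_done=0
Byte 5 = 'g': mode=DATA remaining=4 emitted=3 chunks_done=0
Byte 6 = 'e': mode=DATA remaining=3 emitted=4 chunks_done=0
Byte 7 = 'w': mode=DATA remaining=2 emitted=5 chunks_done=0
Byte 8 = 'r': mode=DATA remaining=1 emitted=6 chunks_done=0
Byte 9 = '9': mode=DATA_DONE remaining=0 emitted=7 chunks_done=0
Byte 10 = 0x0D: mode=DATA_CR remaining=0 emitted=7 chunks_done=0
Byte 11 = 0x0A: mode=SIZE remaining=0 emitted=7 chunks_done=1
Byte 12 = '6': mode=SIZE remaining=0 emitted=7 chunks_done=1
Byte 13 = 0x0D: mode=SIZE_CR remaining=0 emitted=7 chunks_done=1
Byte 14 = 0x0A: mode=DATA remaining=6 emitted=7 chunks_done=1
Byte 15 = '9': mode=DATA remaining=5 emitted=8 chunks_done=1
Byte 16 = 'x': mode=DATA remaining=4 emitted=9 chunks_done=1
Byte 17 = 'w': mode=DATA remaining=3 emitted=10 chunks_done=1
Byte 18 = '3': mode=DATA remaining=2 emitted=11 chunks_done=1
Byte 19 = 'v': mode=DATA remaining=1 emitted=12 chunks_done=1
Byte 20 = 'v': mode=DATA_DONE remaining=0 emitted=13 chunks_done=1
Byte 21 = 0x0D: mode=DATA_CR remaining=0 emitted=13 chunks_done=1
Byte 22 = 0x0A: mode=SIZE remaining=0 emitted=13 chunks_done=2
Byte 23 = '1': mode=SIZE remaining=0 emitted=13 chunks_done=2

Answer: SIZE 0 13 2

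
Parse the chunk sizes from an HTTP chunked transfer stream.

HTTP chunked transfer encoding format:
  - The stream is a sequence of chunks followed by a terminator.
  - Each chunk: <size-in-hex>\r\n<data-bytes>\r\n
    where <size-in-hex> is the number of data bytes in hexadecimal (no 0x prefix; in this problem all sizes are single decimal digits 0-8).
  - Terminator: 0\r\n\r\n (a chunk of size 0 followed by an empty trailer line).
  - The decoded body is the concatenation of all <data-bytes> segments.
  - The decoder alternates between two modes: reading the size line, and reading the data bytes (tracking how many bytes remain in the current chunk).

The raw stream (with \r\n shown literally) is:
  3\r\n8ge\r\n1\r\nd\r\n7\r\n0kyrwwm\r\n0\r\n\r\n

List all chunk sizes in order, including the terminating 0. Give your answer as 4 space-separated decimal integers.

Chunk 1: stream[0..1]='3' size=0x3=3, data at stream[3..6]='8ge' -> body[0..3], body so far='8ge'
Chunk 2: stream[8..9]='1' size=0x1=1, data at stream[11..12]='d' -> body[3..4], body so far='8ged'
Chunk 3: stream[14..15]='7' size=0x7=7, data at stream[17..24]='0kyrwwm' -> body[4..11], body so far='8ged0kyrwwm'
Chunk 4: stream[26..27]='0' size=0 (terminator). Final body='8ged0kyrwwm' (11 bytes)

Answer: 3 1 7 0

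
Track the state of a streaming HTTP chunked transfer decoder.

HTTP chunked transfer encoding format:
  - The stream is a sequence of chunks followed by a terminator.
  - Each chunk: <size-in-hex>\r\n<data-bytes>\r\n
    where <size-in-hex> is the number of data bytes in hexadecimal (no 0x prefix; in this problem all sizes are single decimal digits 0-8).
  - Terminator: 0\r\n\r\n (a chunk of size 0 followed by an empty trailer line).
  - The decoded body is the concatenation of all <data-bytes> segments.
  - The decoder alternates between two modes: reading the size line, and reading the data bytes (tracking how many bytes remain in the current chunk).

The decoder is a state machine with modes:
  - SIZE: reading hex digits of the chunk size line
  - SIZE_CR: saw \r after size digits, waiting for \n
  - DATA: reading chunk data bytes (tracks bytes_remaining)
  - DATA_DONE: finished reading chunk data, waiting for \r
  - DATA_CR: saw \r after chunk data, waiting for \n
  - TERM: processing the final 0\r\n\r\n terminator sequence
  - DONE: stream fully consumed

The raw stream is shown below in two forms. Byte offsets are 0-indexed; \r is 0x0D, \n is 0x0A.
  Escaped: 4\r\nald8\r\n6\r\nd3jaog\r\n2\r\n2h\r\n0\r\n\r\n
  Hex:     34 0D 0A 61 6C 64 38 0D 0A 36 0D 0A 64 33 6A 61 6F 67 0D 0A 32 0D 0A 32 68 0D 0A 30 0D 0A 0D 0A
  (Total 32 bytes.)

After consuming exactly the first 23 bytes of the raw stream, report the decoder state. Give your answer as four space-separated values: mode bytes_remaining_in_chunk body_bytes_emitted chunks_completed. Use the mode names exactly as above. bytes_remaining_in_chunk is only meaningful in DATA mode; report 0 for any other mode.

Byte 0 = '4': mode=SIZE remaining=0 emitted=0 chunks_done=0
Byte 1 = 0x0D: mode=SIZE_CR remaining=0 emitted=0 chunks_done=0
Byte 2 = 0x0A: mode=DATA remaining=4 emitted=0 chunks_done=0
Byte 3 = 'a': mode=DATA remaining=3 emitted=1 chunks_done=0
Byte 4 = 'l': mode=DATA remaining=2 emitted=2 chunks_done=0
Byte 5 = 'd': mode=DATA remaining=1 emitted=3 chunks_done=0
Byte 6 = '8': mode=DATA_DONE remaining=0 emitted=4 chunks_done=0
Byte 7 = 0x0D: mode=DATA_CR remaining=0 emitted=4 chunks_done=0
Byte 8 = 0x0A: mode=SIZE remaining=0 emitted=4 chunks_done=1
Byte 9 = '6': mode=SIZE remaining=0 emitted=4 chunks_done=1
Byte 10 = 0x0D: mode=SIZE_CR remaining=0 emitted=4 chunks_done=1
Byte 11 = 0x0A: mode=DATA remaining=6 emitted=4 chunks_done=1
Byte 12 = 'd': mode=DATA remaining=5 emitted=5 chunks_done=1
Byte 13 = '3': mode=DATA remaining=4 emitted=6 chunks_done=1
Byte 14 = 'j': mode=DATA remaining=3 emitted=7 chunks_done=1
Byte 15 = 'a': mode=DATA remaining=2 emitted=8 chunks_done=1
Byte 16 = 'o': mode=DATA remaining=1 emitted=9 chunks_done=1
Byte 17 = 'g': mode=DATA_DONE remaining=0 emitted=10 chunks_done=1
Byte 18 = 0x0D: mode=DATA_CR remaining=0 emitted=10 chunks_done=1
Byte 19 = 0x0A: mode=SIZE remaining=0 emitted=10 chunks_done=2
Byte 20 = '2': mode=SIZE remaining=0 emitted=10 chunks_done=2
Byte 21 = 0x0D: mode=SIZE_CR remaining=0 emitted=10 chunks_done=2
Byte 22 = 0x0A: mode=DATA remaining=2 emitted=10 chunks_done=2

Answer: DATA 2 10 2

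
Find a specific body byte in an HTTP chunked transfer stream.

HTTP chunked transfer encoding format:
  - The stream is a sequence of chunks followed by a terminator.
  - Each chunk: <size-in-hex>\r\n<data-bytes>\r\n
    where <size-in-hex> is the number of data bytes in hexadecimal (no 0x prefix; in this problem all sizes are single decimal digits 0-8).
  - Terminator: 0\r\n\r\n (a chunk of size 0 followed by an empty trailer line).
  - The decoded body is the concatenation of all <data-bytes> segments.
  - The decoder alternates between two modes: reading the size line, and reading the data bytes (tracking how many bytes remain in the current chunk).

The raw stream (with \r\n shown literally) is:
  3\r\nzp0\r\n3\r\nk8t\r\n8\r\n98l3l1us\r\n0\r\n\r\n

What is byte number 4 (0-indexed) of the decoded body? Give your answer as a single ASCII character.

Chunk 1: stream[0..1]='3' size=0x3=3, data at stream[3..6]='zp0' -> body[0..3], body so far='zp0'
Chunk 2: stream[8..9]='3' size=0x3=3, data at stream[11..14]='k8t' -> body[3..6], body so far='zp0k8t'
Chunk 3: stream[16..17]='8' size=0x8=8, data at stream[19..27]='98l3l1us' -> body[6..14], body so far='zp0k8t98l3l1us'
Chunk 4: stream[29..30]='0' size=0 (terminator). Final body='zp0k8t98l3l1us' (14 bytes)
Body byte 4 = '8'

Answer: 8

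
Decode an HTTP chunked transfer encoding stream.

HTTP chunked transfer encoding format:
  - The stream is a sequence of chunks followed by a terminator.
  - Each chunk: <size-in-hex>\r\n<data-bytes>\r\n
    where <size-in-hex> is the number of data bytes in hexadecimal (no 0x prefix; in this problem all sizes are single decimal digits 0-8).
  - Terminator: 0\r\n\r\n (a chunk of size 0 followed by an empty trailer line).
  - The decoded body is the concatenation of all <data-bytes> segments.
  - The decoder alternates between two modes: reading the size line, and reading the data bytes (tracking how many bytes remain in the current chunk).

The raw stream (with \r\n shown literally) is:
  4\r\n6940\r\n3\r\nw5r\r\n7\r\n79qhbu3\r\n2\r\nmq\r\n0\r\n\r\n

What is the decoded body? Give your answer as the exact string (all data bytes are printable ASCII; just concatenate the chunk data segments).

Chunk 1: stream[0..1]='4' size=0x4=4, data at stream[3..7]='6940' -> body[0..4], body so far='6940'
Chunk 2: stream[9..10]='3' size=0x3=3, data at stream[12..15]='w5r' -> body[4..7], body so far='6940w5r'
Chunk 3: stream[17..18]='7' size=0x7=7, data at stream[20..27]='79qhbu3' -> body[7..14], body so far='6940w5r79qhbu3'
Chunk 4: stream[29..30]='2' size=0x2=2, data at stream[32..34]='mq' -> body[14..16], body so far='6940w5r79qhbu3mq'
Chunk 5: stream[36..37]='0' size=0 (terminator). Final body='6940w5r79qhbu3mq' (16 bytes)

Answer: 6940w5r79qhbu3mq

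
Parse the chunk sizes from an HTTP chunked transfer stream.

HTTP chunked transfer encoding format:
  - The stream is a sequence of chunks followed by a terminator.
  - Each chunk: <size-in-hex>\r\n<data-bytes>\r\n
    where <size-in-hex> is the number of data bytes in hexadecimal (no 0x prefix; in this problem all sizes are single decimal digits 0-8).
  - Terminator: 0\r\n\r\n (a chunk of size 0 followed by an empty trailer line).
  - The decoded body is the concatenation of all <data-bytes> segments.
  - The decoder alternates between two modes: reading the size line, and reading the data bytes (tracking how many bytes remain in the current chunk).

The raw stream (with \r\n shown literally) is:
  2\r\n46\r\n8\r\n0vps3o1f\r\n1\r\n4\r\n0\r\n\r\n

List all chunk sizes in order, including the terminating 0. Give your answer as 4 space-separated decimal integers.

Chunk 1: stream[0..1]='2' size=0x2=2, data at stream[3..5]='46' -> body[0..2], body so far='46'
Chunk 2: stream[7..8]='8' size=0x8=8, data at stream[10..18]='0vps3o1f' -> body[2..10], body so far='460vps3o1f'
Chunk 3: stream[20..21]='1' size=0x1=1, data at stream[23..24]='4' -> body[10..11], body so far='460vps3o1f4'
Chunk 4: stream[26..27]='0' size=0 (terminator). Final body='460vps3o1f4' (11 bytes)

Answer: 2 8 1 0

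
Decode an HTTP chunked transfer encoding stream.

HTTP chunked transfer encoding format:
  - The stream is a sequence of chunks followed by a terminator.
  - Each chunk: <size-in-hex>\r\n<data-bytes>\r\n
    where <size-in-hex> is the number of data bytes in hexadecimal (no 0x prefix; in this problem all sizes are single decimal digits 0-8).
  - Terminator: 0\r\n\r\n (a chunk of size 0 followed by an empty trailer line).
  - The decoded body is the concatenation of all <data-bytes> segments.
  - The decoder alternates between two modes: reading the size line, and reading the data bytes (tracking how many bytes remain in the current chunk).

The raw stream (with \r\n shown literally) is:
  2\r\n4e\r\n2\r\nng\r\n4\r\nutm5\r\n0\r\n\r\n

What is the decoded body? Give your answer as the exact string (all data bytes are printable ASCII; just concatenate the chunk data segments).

Answer: 4engutm5

Derivation:
Chunk 1: stream[0..1]='2' size=0x2=2, data at stream[3..5]='4e' -> body[0..2], body so far='4e'
Chunk 2: stream[7..8]='2' size=0x2=2, data at stream[10..12]='ng' -> body[2..4], body so far='4eng'
Chunk 3: stream[14..15]='4' size=0x4=4, data at stream[17..21]='utm5' -> body[4..8], body so far='4engutm5'
Chunk 4: stream[23..24]='0' size=0 (terminator). Final body='4engutm5' (8 bytes)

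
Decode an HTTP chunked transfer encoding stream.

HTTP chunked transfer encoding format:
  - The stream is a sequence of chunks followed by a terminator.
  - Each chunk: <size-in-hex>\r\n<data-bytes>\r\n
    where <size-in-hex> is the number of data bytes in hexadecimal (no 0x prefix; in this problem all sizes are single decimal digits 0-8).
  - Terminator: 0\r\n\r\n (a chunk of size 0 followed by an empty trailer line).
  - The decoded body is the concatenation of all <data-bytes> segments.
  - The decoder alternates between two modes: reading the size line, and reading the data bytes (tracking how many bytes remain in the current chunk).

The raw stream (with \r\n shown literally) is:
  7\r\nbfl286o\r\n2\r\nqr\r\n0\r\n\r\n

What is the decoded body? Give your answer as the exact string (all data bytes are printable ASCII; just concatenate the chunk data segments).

Chunk 1: stream[0..1]='7' size=0x7=7, data at stream[3..10]='bfl286o' -> body[0..7], body so far='bfl286o'
Chunk 2: stream[12..13]='2' size=0x2=2, data at stream[15..17]='qr' -> body[7..9], body so far='bfl286oqr'
Chunk 3: stream[19..20]='0' size=0 (terminator). Final body='bfl286oqr' (9 bytes)

Answer: bfl286oqr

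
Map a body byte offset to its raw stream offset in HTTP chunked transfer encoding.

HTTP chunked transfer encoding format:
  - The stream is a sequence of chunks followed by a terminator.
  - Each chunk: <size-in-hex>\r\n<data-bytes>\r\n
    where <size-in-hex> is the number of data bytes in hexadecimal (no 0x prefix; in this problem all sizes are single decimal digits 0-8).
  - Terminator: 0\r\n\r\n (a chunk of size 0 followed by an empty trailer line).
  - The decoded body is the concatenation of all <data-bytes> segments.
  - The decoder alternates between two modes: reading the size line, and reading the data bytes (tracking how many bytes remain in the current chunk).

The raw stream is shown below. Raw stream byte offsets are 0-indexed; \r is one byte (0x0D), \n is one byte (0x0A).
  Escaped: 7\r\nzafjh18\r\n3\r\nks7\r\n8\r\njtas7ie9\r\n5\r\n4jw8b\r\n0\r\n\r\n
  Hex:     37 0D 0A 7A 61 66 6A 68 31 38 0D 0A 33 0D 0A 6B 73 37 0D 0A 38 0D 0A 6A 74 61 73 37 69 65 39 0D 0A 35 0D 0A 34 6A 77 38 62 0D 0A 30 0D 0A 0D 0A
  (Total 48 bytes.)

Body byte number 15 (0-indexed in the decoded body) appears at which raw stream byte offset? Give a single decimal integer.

Chunk 1: stream[0..1]='7' size=0x7=7, data at stream[3..10]='zafjh18' -> body[0..7], body so far='zafjh18'
Chunk 2: stream[12..13]='3' size=0x3=3, data at stream[15..18]='ks7' -> body[7..10], body so far='zafjh18ks7'
Chunk 3: stream[20..21]='8' size=0x8=8, data at stream[23..31]='jtas7ie9' -> body[10..18], body so far='zafjh18ks7jtas7ie9'
Chunk 4: stream[33..34]='5' size=0x5=5, data at stream[36..41]='4jw8b' -> body[18..23], body so far='zafjh18ks7jtas7ie94jw8b'
Chunk 5: stream[43..44]='0' size=0 (terminator). Final body='zafjh18ks7jtas7ie94jw8b' (23 bytes)
Body byte 15 at stream offset 28

Answer: 28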